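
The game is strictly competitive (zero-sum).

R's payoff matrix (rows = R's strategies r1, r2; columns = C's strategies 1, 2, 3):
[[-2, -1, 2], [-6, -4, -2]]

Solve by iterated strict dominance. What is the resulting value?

Column 3 is strictly dominated by 1 for C (-2<2, -6<-2); eliminate 3.
Column 2 is strictly dominated by 1 for C (-2<-1, -6<-4); eliminate 2.
Row r2 is strictly dominated by row r1 (-2>-6); eliminate r2.
Only (r1, 1) remains, with payoff -2.

-2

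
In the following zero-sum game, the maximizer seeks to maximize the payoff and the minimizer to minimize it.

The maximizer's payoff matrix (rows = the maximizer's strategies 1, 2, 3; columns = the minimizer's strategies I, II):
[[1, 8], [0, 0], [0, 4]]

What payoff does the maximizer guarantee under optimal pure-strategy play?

1

Row minima: 1, 0, 0 → the maximizer's maximin is 1.
Column maxima: 1, 8 → the minimizer's minimax is 1.
They coincide at (1, I), so the value is 1.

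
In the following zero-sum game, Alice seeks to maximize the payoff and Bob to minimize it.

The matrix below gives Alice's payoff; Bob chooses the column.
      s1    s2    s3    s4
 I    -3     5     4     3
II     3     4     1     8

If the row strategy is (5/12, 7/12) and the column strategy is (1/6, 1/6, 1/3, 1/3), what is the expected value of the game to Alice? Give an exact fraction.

85/24

Against (1/6, 1/6, 1/3, 1/3), each row's expected payoff is I: 8/3; II: 25/6.
Taking the (5/12, 7/12)-weighted average: (5/12)·(8/3) + (7/12)·(25/6) = 85/24.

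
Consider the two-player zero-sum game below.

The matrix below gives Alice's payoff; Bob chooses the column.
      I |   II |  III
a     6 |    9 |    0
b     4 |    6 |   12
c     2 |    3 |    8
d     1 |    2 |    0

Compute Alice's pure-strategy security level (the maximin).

4

The worst-case payoff for each row is a: 0, b: 4, c: 2, d: 0.
The best of these is 4.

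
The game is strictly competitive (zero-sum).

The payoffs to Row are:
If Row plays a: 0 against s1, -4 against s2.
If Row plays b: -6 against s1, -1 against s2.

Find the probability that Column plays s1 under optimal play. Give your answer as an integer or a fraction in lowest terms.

Row minima are -4 and -6, so Row's maximin is -4; column maxima are 0 and -1, so Column's minimax is -1. These differ, so the equilibrium is in mixed strategies.
Let Column play s1 with probability q. Row is indifferent when −4(1−q) = −6q − (1−q), giving q = 1/3.

1/3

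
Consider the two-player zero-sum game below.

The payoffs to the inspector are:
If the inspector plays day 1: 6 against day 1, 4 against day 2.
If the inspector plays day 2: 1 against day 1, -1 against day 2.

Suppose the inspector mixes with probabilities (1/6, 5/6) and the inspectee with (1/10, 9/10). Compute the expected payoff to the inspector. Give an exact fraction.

Against (1/10, 9/10), each row's expected payoff is day 1: 21/5; day 2: -4/5.
Taking the (1/6, 5/6)-weighted average: (1/6)·(21/5) + (5/6)·(-4/5) = 1/30.

1/30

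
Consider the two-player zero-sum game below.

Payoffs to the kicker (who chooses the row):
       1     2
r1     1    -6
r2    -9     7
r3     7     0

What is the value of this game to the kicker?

49/23

Row r1 is strictly dominated by row r3, so the kicker never plays it.
The remaining 2×2 game on (r2, r3) × (1, 2) has no saddle point. Let the kicker play r2 with probability p; indifference gives −9p + 7(1−p) = 7p, so p = 7/23.
Similarly the goalkeeper's optimal q on 1 is 7/23, and the value is -9·(7/23) + (7)·(16/23) = 49/23.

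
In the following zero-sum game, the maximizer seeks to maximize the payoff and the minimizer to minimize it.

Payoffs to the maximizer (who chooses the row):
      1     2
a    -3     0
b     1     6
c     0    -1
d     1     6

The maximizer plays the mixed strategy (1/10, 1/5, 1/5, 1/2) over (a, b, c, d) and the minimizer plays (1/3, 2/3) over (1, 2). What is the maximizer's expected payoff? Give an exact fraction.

14/5

Against (1/3, 2/3), each row's expected payoff is a: -1; b: 13/3; c: -2/3; d: 13/3.
Taking the (1/10, 1/5, 1/5, 1/2)-weighted average: (1/10)·(-1) + (1/5)·(13/3) + (1/5)·(-2/3) + (1/2)·(13/3) = 14/5.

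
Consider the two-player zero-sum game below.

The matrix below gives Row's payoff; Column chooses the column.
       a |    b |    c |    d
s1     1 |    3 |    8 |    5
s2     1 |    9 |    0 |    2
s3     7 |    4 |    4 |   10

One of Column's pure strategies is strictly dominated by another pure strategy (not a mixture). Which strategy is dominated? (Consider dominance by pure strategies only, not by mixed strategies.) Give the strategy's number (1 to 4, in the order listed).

Column prefers columns that give Row less. Compare d with a: 1 < 5, 1 < 2, 7 < 10.
So a strictly dominates d for Column; d is strictly dominated.

4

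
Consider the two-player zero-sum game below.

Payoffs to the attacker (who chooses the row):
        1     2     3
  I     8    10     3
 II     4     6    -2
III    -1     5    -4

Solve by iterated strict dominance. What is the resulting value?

Row II is strictly dominated by row I (8>4, 10>6, 3>-2); eliminate II.
Row III is strictly dominated by row I (8>-1, 10>5, 3>-4); eliminate III.
Column 2 is strictly dominated by 1 for the defender (8<10); eliminate 2.
Column 1 is strictly dominated by 3 for the defender (3<8); eliminate 1.
Only (I, 3) remains, with payoff 3.

3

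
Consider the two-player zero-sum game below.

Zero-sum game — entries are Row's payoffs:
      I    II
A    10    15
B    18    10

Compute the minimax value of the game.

170/13

Row minima are 10 and 10, so Row's maximin is 10; column maxima are 18 and 15, so Column's minimax is 15. These differ, so the equilibrium is in mixed strategies.
Let Row play A with probability p. Column is indifferent when 10p + 18(1−p) = 15p + 10(1−p), giving p = 8/13.
Let Column play I with probability q. Row is indifferent when 10q + 15(1−q) = 18q + 10(1−q), giving q = 5/13.
The value is 10·(5/13) + (15)·(8/13) = 170/13.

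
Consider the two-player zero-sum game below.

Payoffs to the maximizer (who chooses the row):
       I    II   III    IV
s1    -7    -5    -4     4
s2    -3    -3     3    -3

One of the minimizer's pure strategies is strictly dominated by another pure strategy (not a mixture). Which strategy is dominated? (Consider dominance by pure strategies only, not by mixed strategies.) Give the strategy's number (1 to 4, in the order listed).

The minimizer prefers columns that give the maximizer less. Compare III with I: -7 < -4, -3 < 3.
So I strictly dominates III for the minimizer; III is strictly dominated.

3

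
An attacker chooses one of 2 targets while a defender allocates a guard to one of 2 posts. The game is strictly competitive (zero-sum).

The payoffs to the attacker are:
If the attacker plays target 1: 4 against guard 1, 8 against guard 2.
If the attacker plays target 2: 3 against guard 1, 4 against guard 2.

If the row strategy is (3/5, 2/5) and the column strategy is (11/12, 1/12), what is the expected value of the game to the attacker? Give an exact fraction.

Against (11/12, 1/12), each row's expected payoff is target 1: 13/3; target 2: 37/12.
Taking the (3/5, 2/5)-weighted average: (3/5)·(13/3) + (2/5)·(37/12) = 23/6.

23/6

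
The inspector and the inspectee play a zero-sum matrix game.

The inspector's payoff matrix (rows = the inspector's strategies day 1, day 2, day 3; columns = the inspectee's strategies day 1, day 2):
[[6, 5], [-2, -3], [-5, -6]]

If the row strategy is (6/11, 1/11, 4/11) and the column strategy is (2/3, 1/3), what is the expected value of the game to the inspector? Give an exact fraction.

31/33

Against (2/3, 1/3), each row's expected payoff is day 1: 17/3; day 2: -7/3; day 3: -16/3.
Taking the (6/11, 1/11, 4/11)-weighted average: (6/11)·(17/3) + (1/11)·(-7/3) + (4/11)·(-16/3) = 31/33.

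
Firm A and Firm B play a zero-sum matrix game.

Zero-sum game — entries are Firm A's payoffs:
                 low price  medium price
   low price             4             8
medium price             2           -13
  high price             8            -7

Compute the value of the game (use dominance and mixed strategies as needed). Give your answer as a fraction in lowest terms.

92/19

Row medium price is strictly dominated by row high price, so Firm A never plays it.
The remaining 2×2 game on (low price, high price) × (low price, medium price) has no saddle point. Let Firm A play low price with probability p; indifference gives 4p + 8(1−p) = 8p − 7(1−p), so p = 15/19.
Similarly Firm B's optimal q on low price is 15/19, and the value is 4·(15/19) + (8)·(4/19) = 92/19.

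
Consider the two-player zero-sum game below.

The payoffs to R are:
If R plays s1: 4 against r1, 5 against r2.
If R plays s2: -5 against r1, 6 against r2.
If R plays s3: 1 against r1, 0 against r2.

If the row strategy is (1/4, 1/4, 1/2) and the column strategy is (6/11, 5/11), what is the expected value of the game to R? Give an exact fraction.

Against (6/11, 5/11), each row's expected payoff is s1: 49/11; s2: 0; s3: 6/11.
Taking the (1/4, 1/4, 1/2)-weighted average: (1/4)·(49/11) + (1/4)·(0) + (1/2)·(6/11) = 61/44.

61/44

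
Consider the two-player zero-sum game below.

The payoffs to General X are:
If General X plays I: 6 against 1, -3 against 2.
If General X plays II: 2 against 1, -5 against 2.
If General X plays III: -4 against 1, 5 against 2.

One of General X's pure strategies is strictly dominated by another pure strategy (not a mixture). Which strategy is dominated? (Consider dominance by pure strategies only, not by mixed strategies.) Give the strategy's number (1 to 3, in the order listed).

Compare II with I: 6 > 2, -3 > -5.
So I strictly dominates II for General X; II is strictly dominated.

2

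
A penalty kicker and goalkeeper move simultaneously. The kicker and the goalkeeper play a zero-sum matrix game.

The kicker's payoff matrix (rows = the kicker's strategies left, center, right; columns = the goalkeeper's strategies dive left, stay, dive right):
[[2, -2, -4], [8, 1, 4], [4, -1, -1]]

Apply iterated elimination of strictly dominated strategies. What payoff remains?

Column dive left is strictly dominated by stay for the goalkeeper (-2<2, 1<8, -1<4); eliminate dive left.
Row left is strictly dominated by row center (1>-2, 4>-4); eliminate left.
Row right is strictly dominated by row center (1>-1, 4>-1); eliminate right.
Column dive right is strictly dominated by stay for the goalkeeper (1<4); eliminate dive right.
Only (center, stay) remains, with payoff 1.

1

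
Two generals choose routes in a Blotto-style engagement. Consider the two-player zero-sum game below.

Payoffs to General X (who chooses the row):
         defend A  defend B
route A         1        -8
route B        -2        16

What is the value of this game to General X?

Row minima are -8 and -2, so General X's maximin is -2; column maxima are 1 and 16, so General Y's minimax is 1. These differ, so the equilibrium is in mixed strategies.
Let General X play route A with probability p. General Y is indifferent when p − 2(1−p) = −8p + 16(1−p), giving p = 2/3.
Let General Y play defend A with probability q. General X is indifferent when q − 8(1−q) = −2q + 16(1−q), giving q = 8/9.
The value is 1·(8/9) + (-8)·(1/9) = 0.

0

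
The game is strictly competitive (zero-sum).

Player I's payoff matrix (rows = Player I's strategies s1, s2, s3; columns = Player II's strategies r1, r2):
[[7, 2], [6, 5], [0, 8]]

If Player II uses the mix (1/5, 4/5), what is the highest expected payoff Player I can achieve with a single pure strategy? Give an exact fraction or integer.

s1: (7)·(1/5) + (2)·(4/5) = 3.
s2: (6)·(1/5) + (5)·(4/5) = 26/5.
s3: (0)·(1/5) + (8)·(4/5) = 32/5.
The best pure response is s3 with expected payoff 32/5.

32/5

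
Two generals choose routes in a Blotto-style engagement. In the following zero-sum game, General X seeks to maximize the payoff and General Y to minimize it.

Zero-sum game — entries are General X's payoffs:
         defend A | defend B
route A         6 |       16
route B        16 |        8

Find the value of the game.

Row minima are 6 and 8, so General X's maximin is 8; column maxima are 16 and 16, so General Y's minimax is 16. These differ, so the equilibrium is in mixed strategies.
Let General X play route A with probability p. General Y is indifferent when 6p + 16(1−p) = 16p + 8(1−p), giving p = 4/9.
Let General Y play defend A with probability q. General X is indifferent when 6q + 16(1−q) = 16q + 8(1−q), giving q = 4/9.
The value is 6·(4/9) + (16)·(5/9) = 104/9.

104/9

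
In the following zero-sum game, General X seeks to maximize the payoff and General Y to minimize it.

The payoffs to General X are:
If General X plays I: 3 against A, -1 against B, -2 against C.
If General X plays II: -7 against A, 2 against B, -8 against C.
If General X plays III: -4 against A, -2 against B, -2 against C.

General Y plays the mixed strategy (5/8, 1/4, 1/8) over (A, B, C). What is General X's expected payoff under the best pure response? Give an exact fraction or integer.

I: (3)·(5/8) + (-1)·(1/4) + (-2)·(1/8) = 11/8.
II: (-7)·(5/8) + (2)·(1/4) + (-8)·(1/8) = -39/8.
III: (-4)·(5/8) + (-2)·(1/4) + (-2)·(1/8) = -13/4.
The best pure response is I with expected payoff 11/8.

11/8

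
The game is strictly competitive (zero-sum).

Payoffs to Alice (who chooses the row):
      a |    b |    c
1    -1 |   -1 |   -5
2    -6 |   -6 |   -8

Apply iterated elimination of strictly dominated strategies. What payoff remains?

-5

Column b is strictly dominated by c for Bob (-5<-1, -8<-6); eliminate b.
Column a is strictly dominated by c for Bob (-5<-1, -8<-6); eliminate a.
Row 2 is strictly dominated by row 1 (-5>-8); eliminate 2.
Only (1, c) remains, with payoff -5.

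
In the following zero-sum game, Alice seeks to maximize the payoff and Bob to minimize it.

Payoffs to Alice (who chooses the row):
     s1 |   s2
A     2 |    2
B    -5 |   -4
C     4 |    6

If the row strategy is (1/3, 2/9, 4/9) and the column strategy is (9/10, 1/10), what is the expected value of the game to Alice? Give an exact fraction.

13/9

Against (9/10, 1/10), each row's expected payoff is A: 2; B: -49/10; C: 21/5.
Taking the (1/3, 2/9, 4/9)-weighted average: (1/3)·(2) + (2/9)·(-49/10) + (4/9)·(21/5) = 13/9.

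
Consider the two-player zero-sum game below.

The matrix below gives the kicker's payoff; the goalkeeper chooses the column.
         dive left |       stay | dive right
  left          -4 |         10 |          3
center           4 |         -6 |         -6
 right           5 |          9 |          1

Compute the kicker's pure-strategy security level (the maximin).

The worst-case payoff for each row is left: -4, center: -6, right: 1.
The best of these is 1.

1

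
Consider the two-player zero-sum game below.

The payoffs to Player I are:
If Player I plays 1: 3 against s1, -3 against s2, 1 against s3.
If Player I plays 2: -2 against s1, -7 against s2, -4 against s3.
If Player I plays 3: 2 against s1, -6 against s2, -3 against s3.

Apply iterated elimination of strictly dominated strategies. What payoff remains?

Row 2 is strictly dominated by row 1 (3>-2, -3>-7, 1>-4); eliminate 2.
Row 3 is strictly dominated by row 1 (3>2, -3>-6, 1>-3); eliminate 3.
Column s1 is strictly dominated by s2 for Player II (-3<3); eliminate s1.
Column s3 is strictly dominated by s2 for Player II (-3<1); eliminate s3.
Only (1, s2) remains, with payoff -3.

-3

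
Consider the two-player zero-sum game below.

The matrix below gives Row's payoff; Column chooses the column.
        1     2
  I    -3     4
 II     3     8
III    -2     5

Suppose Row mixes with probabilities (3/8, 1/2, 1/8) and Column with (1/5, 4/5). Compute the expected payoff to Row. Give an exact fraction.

Against (1/5, 4/5), each row's expected payoff is I: 13/5; II: 7; III: 18/5.
Taking the (3/8, 1/2, 1/8)-weighted average: (3/8)·(13/5) + (1/2)·(7) + (1/8)·(18/5) = 197/40.

197/40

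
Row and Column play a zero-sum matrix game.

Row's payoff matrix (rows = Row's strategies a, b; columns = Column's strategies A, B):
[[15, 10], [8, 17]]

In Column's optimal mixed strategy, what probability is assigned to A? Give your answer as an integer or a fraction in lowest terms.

1/2

Row minima are 10 and 8, so Row's maximin is 10; column maxima are 15 and 17, so Column's minimax is 15. These differ, so the equilibrium is in mixed strategies.
Let Column play A with probability q. Row is indifferent when 15q + 10(1−q) = 8q + 17(1−q), giving q = 1/2.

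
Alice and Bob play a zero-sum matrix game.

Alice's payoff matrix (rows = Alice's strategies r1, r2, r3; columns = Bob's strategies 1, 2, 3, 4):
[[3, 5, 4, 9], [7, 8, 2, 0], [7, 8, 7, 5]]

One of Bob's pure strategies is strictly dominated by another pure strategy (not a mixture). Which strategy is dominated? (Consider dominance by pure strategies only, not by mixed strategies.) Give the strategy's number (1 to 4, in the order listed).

Bob prefers columns that give Alice less. Compare 2 with 1: 3 < 5, 7 < 8, 7 < 8.
So 1 strictly dominates 2 for Bob; 2 is strictly dominated.

2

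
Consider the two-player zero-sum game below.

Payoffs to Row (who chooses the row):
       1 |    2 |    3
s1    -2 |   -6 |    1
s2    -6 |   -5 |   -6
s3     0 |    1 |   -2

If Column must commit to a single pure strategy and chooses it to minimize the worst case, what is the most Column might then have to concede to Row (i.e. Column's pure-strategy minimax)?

0

The worst case (largest entry) in each column is 1: 0, 2: 1, 3: 1.
The best (smallest) of these is 0.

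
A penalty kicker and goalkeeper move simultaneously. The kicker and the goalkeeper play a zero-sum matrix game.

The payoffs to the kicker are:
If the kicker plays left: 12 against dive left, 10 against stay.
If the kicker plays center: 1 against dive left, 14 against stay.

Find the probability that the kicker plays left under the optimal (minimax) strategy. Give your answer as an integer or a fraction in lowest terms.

Row minima are 10 and 1, so the kicker's maximin is 10; column maxima are 12 and 14, so the goalkeeper's minimax is 12. These differ, so the equilibrium is in mixed strategies.
Let the kicker play left with probability p. The goalkeeper is indifferent when 12p + (1−p) = 10p + 14(1−p), giving p = 13/15.

13/15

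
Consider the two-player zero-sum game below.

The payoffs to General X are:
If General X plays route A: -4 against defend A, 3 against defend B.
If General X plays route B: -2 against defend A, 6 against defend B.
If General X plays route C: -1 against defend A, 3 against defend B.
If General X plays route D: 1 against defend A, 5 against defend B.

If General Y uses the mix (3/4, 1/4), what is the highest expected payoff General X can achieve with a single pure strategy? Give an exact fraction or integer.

2

route A: (-4)·(3/4) + (3)·(1/4) = -9/4.
route B: (-2)·(3/4) + (6)·(1/4) = 0.
route C: (-1)·(3/4) + (3)·(1/4) = 0.
route D: (1)·(3/4) + (5)·(1/4) = 2.
The best pure response is route D with expected payoff 2.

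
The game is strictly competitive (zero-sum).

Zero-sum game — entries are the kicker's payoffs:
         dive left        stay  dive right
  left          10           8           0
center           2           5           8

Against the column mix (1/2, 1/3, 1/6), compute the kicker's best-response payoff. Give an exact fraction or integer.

left: (10)·(1/2) + (8)·(1/3) + (0)·(1/6) = 23/3.
center: (2)·(1/2) + (5)·(1/3) + (8)·(1/6) = 4.
The best pure response is left with expected payoff 23/3.

23/3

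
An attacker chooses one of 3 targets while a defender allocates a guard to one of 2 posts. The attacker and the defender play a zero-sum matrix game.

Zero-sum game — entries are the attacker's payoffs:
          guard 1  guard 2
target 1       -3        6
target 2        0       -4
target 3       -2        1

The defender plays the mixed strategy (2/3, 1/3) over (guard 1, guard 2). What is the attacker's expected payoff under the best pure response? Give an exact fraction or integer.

0

target 1: (-3)·(2/3) + (6)·(1/3) = 0.
target 2: (0)·(2/3) + (-4)·(1/3) = -4/3.
target 3: (-2)·(2/3) + (1)·(1/3) = -1.
The best pure response is target 1 with expected payoff 0.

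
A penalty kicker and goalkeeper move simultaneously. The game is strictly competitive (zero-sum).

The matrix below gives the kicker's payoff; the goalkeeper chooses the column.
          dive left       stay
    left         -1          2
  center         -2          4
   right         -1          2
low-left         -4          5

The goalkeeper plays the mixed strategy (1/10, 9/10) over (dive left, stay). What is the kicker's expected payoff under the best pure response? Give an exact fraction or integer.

left: (-1)·(1/10) + (2)·(9/10) = 17/10.
center: (-2)·(1/10) + (4)·(9/10) = 17/5.
right: (-1)·(1/10) + (2)·(9/10) = 17/10.
low-left: (-4)·(1/10) + (5)·(9/10) = 41/10.
The best pure response is low-left with expected payoff 41/10.

41/10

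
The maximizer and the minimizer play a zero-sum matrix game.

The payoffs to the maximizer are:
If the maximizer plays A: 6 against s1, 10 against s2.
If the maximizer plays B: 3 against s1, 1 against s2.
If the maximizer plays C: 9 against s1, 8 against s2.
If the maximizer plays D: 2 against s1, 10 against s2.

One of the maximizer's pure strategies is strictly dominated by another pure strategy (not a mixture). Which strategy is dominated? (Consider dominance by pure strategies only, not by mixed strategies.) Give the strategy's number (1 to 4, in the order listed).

Compare B with A: 6 > 3, 10 > 1.
So A strictly dominates B for the maximizer; B is strictly dominated.

2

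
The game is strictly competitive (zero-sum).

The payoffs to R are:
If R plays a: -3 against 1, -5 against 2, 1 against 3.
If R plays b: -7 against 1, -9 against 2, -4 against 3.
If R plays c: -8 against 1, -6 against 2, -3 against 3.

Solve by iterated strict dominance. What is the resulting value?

Column 3 is strictly dominated by 1 for C (-3<1, -7<-4, -8<-3); eliminate 3.
Row c is strictly dominated by row a (-3>-8, -5>-6); eliminate c.
Row b is strictly dominated by row a (-3>-7, -5>-9); eliminate b.
Column 1 is strictly dominated by 2 for C (-5<-3); eliminate 1.
Only (a, 2) remains, with payoff -5.

-5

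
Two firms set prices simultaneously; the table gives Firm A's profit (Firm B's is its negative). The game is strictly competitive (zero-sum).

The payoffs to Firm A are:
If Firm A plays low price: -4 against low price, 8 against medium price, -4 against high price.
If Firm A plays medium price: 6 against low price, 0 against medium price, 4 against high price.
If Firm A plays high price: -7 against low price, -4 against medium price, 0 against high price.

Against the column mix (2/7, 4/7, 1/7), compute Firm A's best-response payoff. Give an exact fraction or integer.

20/7

low price: (-4)·(2/7) + (8)·(4/7) + (-4)·(1/7) = 20/7.
medium price: (6)·(2/7) + (0)·(4/7) + (4)·(1/7) = 16/7.
high price: (-7)·(2/7) + (-4)·(4/7) + (0)·(1/7) = -30/7.
The best pure response is low price with expected payoff 20/7.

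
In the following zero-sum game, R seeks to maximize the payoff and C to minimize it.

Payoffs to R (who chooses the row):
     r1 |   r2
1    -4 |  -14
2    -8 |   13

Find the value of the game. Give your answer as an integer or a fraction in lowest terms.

-164/31

Row minima are -14 and -8, so R's maximin is -8; column maxima are -4 and 13, so C's minimax is -4. These differ, so the equilibrium is in mixed strategies.
Let R play 1 with probability p. C is indifferent when −4p − 8(1−p) = −14p + 13(1−p), giving p = 21/31.
Let C play r1 with probability q. R is indifferent when −4q − 14(1−q) = −8q + 13(1−q), giving q = 27/31.
The value is -4·(27/31) + (-14)·(4/31) = -164/31.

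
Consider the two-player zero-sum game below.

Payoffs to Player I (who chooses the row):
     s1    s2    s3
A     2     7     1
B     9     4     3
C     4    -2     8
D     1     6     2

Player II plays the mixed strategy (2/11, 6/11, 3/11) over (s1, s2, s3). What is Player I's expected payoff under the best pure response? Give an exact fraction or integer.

A: (2)·(2/11) + (7)·(6/11) + (1)·(3/11) = 49/11.
B: (9)·(2/11) + (4)·(6/11) + (3)·(3/11) = 51/11.
C: (4)·(2/11) + (-2)·(6/11) + (8)·(3/11) = 20/11.
D: (1)·(2/11) + (6)·(6/11) + (2)·(3/11) = 4.
The best pure response is B with expected payoff 51/11.

51/11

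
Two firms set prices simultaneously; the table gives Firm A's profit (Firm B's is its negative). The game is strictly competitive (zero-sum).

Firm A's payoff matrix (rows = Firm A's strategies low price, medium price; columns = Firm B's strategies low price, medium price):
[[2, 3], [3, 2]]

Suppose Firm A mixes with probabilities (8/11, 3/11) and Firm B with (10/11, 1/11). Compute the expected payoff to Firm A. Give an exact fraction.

280/121

Against (10/11, 1/11), each row's expected payoff is low price: 23/11; medium price: 32/11.
Taking the (8/11, 3/11)-weighted average: (8/11)·(23/11) + (3/11)·(32/11) = 280/121.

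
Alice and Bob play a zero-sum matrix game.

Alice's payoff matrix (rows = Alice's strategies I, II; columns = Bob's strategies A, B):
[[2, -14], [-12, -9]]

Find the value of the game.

Row minima are -14 and -12, so Alice's maximin is -12; column maxima are 2 and -9, so Bob's minimax is -9. These differ, so the equilibrium is in mixed strategies.
Let Alice play I with probability p. Bob is indifferent when 2p − 12(1−p) = −14p − 9(1−p), giving p = 3/19.
Let Bob play A with probability q. Alice is indifferent when 2q − 14(1−q) = −12q − 9(1−q), giving q = 5/19.
The value is 2·(5/19) + (-14)·(14/19) = -186/19.

-186/19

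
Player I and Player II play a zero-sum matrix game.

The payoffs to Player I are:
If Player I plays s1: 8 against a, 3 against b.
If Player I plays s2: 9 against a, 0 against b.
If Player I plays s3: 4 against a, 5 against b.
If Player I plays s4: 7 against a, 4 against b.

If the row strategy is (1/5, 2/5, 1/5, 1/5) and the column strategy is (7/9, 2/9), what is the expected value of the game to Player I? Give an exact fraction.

283/45

Against (7/9, 2/9), each row's expected payoff is s1: 62/9; s2: 7; s3: 38/9; s4: 19/3.
Taking the (1/5, 2/5, 1/5, 1/5)-weighted average: (1/5)·(62/9) + (2/5)·(7) + (1/5)·(38/9) + (1/5)·(19/3) = 283/45.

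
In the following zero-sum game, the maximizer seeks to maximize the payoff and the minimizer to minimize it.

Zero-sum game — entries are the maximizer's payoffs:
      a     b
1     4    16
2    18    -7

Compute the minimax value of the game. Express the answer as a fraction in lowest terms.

Row minima are 4 and -7, so the maximizer's maximin is 4; column maxima are 18 and 16, so the minimizer's minimax is 16. These differ, so the equilibrium is in mixed strategies.
Let the maximizer play 1 with probability p. The minimizer is indifferent when 4p + 18(1−p) = 16p − 7(1−p), giving p = 25/37.
Let the minimizer play a with probability q. The maximizer is indifferent when 4q + 16(1−q) = 18q − 7(1−q), giving q = 23/37.
The value is 4·(23/37) + (16)·(14/37) = 316/37.

316/37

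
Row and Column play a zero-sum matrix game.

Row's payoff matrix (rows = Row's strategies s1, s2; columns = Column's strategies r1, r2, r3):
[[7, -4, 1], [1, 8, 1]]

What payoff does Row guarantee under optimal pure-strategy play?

Row minima: -4, 1 → Row's maximin is 1.
Column maxima: 7, 8, 1 → Column's minimax is 1.
They coincide at (s2, r3), so the value is 1.

1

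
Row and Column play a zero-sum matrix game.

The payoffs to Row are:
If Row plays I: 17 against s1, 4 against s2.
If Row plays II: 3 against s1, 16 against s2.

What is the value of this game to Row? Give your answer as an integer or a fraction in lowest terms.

Row minima are 4 and 3, so Row's maximin is 4; column maxima are 17 and 16, so Column's minimax is 16. These differ, so the equilibrium is in mixed strategies.
Let Row play I with probability p. Column is indifferent when 17p + 3(1−p) = 4p + 16(1−p), giving p = 1/2.
Let Column play s1 with probability q. Row is indifferent when 17q + 4(1−q) = 3q + 16(1−q), giving q = 6/13.
The value is 17·(6/13) + (4)·(7/13) = 10.

10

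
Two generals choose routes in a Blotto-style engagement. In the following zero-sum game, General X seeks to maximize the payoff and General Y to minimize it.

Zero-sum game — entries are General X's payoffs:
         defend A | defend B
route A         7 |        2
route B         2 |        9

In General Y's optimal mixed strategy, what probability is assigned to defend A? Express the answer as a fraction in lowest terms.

7/12

Row minima are 2 and 2, so General X's maximin is 2; column maxima are 7 and 9, so General Y's minimax is 7. These differ, so the equilibrium is in mixed strategies.
Let General Y play defend A with probability q. General X is indifferent when 7q + 2(1−q) = 2q + 9(1−q), giving q = 7/12.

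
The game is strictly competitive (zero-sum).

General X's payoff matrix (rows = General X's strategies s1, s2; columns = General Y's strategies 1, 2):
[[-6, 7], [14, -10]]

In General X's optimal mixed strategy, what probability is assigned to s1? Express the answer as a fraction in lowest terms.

Row minima are -6 and -10, so General X's maximin is -6; column maxima are 14 and 7, so General Y's minimax is 7. These differ, so the equilibrium is in mixed strategies.
Let General X play s1 with probability p. General Y is indifferent when −6p + 14(1−p) = 7p − 10(1−p), giving p = 24/37.

24/37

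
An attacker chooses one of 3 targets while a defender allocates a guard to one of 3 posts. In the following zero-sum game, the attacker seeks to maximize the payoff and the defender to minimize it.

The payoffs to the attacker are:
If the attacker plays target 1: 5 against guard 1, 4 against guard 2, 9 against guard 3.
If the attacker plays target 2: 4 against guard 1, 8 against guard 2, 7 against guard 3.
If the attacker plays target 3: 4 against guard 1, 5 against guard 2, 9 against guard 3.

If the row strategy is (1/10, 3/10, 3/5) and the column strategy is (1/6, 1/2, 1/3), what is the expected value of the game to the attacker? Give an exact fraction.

383/60

Against (1/6, 1/2, 1/3), each row's expected payoff is target 1: 35/6; target 2: 7; target 3: 37/6.
Taking the (1/10, 3/10, 3/5)-weighted average: (1/10)·(35/6) + (3/10)·(7) + (3/5)·(37/6) = 383/60.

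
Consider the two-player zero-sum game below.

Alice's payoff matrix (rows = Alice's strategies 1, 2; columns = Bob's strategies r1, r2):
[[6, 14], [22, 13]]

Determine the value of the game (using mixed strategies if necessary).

230/17

Row minima are 6 and 13, so Alice's maximin is 13; column maxima are 22 and 14, so Bob's minimax is 14. These differ, so the equilibrium is in mixed strategies.
Let Alice play 1 with probability p. Bob is indifferent when 6p + 22(1−p) = 14p + 13(1−p), giving p = 9/17.
Let Bob play r1 with probability q. Alice is indifferent when 6q + 14(1−q) = 22q + 13(1−q), giving q = 1/17.
The value is 6·(1/17) + (14)·(16/17) = 230/17.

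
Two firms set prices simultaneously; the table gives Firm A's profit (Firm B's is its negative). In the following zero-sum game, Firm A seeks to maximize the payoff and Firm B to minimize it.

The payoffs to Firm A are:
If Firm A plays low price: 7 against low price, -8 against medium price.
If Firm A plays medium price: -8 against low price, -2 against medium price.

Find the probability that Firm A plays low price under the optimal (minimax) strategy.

Row minima are -8 and -8, so Firm A's maximin is -8; column maxima are 7 and -2, so Firm B's minimax is -2. These differ, so the equilibrium is in mixed strategies.
Let Firm A play low price with probability p. Firm B is indifferent when 7p − 8(1−p) = −8p − 2(1−p), giving p = 2/7.

2/7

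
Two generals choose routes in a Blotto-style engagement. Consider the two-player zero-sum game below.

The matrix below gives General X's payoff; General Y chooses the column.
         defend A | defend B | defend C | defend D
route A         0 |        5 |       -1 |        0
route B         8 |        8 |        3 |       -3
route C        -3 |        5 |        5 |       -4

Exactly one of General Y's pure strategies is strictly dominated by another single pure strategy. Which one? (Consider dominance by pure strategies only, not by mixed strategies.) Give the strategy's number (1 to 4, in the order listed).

2

General Y prefers columns that give General X less. Compare defend B with defend D: 0 < 5, -3 < 8, -4 < 5.
So defend D strictly dominates defend B for General Y; defend B is strictly dominated.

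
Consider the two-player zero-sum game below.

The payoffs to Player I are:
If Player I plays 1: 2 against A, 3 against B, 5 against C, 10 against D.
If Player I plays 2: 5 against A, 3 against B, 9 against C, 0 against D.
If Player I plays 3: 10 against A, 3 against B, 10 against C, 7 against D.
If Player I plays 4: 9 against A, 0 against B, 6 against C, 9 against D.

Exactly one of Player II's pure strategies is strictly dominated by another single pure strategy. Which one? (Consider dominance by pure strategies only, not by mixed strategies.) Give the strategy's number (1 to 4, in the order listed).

Player II prefers columns that give Player I less. Compare C with B: 3 < 5, 3 < 9, 3 < 10, 0 < 6.
So B strictly dominates C for Player II; C is strictly dominated.

3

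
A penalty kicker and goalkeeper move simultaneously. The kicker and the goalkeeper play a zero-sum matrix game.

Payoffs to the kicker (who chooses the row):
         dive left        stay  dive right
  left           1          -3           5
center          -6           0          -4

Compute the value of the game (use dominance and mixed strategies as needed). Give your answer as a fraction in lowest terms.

-9/5

Column dive right is strictly dominated by dive left for the goalkeeper (it gives the kicker more in every row).
The remaining 2×2 game on (left, center) × (dive left, stay) has no saddle point. Let the kicker play left with probability p; indifference gives p − 6(1−p) = −3p, so p = 3/5.
Similarly the goalkeeper's optimal q on dive left is 3/10, and the value is 1·(3/10) + (-3)·(7/10) = -9/5.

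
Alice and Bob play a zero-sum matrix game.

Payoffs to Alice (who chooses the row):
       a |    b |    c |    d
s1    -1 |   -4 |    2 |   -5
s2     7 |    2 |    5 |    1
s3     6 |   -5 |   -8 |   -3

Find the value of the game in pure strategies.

1

Row minima: -5, 1, -8 → Alice's maximin is 1.
Column maxima: 7, 2, 5, 1 → Bob's minimax is 1.
They coincide at (s2, d), so the value is 1.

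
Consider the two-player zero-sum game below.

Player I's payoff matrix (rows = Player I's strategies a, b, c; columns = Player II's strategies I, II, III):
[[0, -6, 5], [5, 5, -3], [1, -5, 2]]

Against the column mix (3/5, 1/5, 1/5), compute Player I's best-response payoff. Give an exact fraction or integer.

a: (0)·(3/5) + (-6)·(1/5) + (5)·(1/5) = -1/5.
b: (5)·(3/5) + (5)·(1/5) + (-3)·(1/5) = 17/5.
c: (1)·(3/5) + (-5)·(1/5) + (2)·(1/5) = 0.
The best pure response is b with expected payoff 17/5.

17/5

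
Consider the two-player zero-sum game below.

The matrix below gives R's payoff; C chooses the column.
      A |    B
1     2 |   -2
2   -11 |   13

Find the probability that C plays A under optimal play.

Row minima are -2 and -11, so R's maximin is -2; column maxima are 2 and 13, so C's minimax is 2. These differ, so the equilibrium is in mixed strategies.
Let C play A with probability q. R is indifferent when 2q − 2(1−q) = −11q + 13(1−q), giving q = 15/28.

15/28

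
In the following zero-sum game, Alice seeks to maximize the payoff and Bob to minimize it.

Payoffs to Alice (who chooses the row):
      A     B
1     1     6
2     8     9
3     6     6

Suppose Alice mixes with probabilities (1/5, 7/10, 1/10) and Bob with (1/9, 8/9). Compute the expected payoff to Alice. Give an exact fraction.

Against (1/9, 8/9), each row's expected payoff is 1: 49/9; 2: 80/9; 3: 6.
Taking the (1/5, 7/10, 1/10)-weighted average: (1/5)·(49/9) + (7/10)·(80/9) + (1/10)·(6) = 356/45.

356/45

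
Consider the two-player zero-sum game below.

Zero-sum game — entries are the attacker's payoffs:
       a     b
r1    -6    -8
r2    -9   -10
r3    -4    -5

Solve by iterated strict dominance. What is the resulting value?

-5

Row r1 is strictly dominated by row r3 (-4>-6, -5>-8); eliminate r1.
Row r2 is strictly dominated by row r3 (-4>-9, -5>-10); eliminate r2.
Column a is strictly dominated by b for the defender (-5<-4); eliminate a.
Only (r3, b) remains, with payoff -5.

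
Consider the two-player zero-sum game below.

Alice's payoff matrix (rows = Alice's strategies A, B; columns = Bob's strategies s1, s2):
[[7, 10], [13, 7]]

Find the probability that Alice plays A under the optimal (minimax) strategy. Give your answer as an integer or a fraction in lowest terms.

2/3

Row minima are 7 and 7, so Alice's maximin is 7; column maxima are 13 and 10, so Bob's minimax is 10. These differ, so the equilibrium is in mixed strategies.
Let Alice play A with probability p. Bob is indifferent when 7p + 13(1−p) = 10p + 7(1−p), giving p = 2/3.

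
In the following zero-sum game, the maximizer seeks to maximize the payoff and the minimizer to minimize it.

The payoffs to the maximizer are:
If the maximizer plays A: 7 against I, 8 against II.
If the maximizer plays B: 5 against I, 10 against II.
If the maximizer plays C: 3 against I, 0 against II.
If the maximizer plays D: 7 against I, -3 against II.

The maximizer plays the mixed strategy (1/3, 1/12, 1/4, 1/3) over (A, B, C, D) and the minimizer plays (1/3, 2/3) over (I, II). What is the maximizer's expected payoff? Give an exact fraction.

Against (1/3, 2/3), each row's expected payoff is A: 23/3; B: 25/3; C: 1; D: 1/3.
Taking the (1/3, 1/12, 1/4, 1/3)-weighted average: (1/3)·(23/3) + (1/12)·(25/3) + (1/4)·(1) + (1/3)·(1/3) = 65/18.

65/18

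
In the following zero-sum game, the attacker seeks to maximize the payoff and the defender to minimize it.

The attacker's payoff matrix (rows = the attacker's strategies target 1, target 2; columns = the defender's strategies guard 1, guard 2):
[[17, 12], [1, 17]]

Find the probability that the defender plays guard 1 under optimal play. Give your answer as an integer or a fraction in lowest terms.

5/21

Row minima are 12 and 1, so the attacker's maximin is 12; column maxima are 17 and 17, so the defender's minimax is 17. These differ, so the equilibrium is in mixed strategies.
Let the defender play guard 1 with probability q. The attacker is indifferent when 17q + 12(1−q) = q + 17(1−q), giving q = 5/21.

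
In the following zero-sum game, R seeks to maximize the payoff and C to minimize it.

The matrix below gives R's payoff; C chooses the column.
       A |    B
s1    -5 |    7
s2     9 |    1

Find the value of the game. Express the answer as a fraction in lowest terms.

17/5

Row minima are -5 and 1, so R's maximin is 1; column maxima are 9 and 7, so C's minimax is 7. These differ, so the equilibrium is in mixed strategies.
Let R play s1 with probability p. C is indifferent when −5p + 9(1−p) = 7p + (1−p), giving p = 2/5.
Let C play A with probability q. R is indifferent when −5q + 7(1−q) = 9q + (1−q), giving q = 3/10.
The value is -5·(3/10) + (7)·(7/10) = 17/5.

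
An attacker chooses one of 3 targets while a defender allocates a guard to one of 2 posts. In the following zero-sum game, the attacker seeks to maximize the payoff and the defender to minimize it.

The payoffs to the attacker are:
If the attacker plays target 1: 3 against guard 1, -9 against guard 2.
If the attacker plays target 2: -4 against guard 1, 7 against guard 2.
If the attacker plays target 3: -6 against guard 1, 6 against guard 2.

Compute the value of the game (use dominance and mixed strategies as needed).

-15/23

Row target 3 is strictly dominated by row target 2, so the attacker never plays it.
The remaining 2×2 game on (target 1, target 2) × (guard 1, guard 2) has no saddle point. Let the attacker play target 1 with probability p; indifference gives 3p − 4(1−p) = −9p + 7(1−p), so p = 11/23.
Similarly the defender's optimal q on guard 1 is 16/23, and the value is 3·(16/23) + (-9)·(7/23) = -15/23.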